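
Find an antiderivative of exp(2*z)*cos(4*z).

Let I denote the integral. Integrate by parts with u = cos(4*z), dv = exp(2*z) dz, so v = exp(2*z)/2: I = exp(2*z)*cos(4*z)/2 + 2·∫ exp(2*z)*sin(4*z) dz.
Apply parts again with u = sin(4*z), dv = exp(2*z) dz: ∫ exp(2*z)*sin(4*z) dz = exp(2*z)*sin(4*z)/2 − 2·I. Substituting back brings back I: I = exp(2*z)*sin(4*z) + exp(2*z)*cos(4*z)/2 − 4·I.
Solving for I: (1 + 4)·I equals the remaining terms, so I = (1/5)·(exp(2*z)*sin(4*z) + exp(2*z)*cos(4*z)/2).

exp(2*z)*sin(4*z)/5 + exp(2*z)*cos(4*z)/10 + C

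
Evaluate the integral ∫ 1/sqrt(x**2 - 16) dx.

log(x + sqrt(x**2 - 16)) + C

Substitute x = 4·sec(θ), so dx = 4·sec(θ)*tan(θ) dθ and the radical becomes sqrt(x**2 - 16) = 4·tan(θ) by the Pythagorean identity.
Integrate the resulting trig expression in θ, then back-substitute sec(θ) = x/4, tan(θ) = sqrt(x**2 - 16)/4 (absorbing any constant into C).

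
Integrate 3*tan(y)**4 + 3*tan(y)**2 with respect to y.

tan(y)**3 + C

Let u = tan(y), so du = (tan(y)**2 + 1) dy.
Rewriting, the integral becomes 3·∫ u^2 du = 3·u^3/3.
Substituting back, u = tan(y).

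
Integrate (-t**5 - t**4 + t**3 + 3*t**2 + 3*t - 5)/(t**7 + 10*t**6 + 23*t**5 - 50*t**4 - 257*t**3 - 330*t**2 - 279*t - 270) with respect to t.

-133*log(t - 3)/7200 - 3*log(t + 2)/25 - 1463*log(t + 3)/1800 + 405*log(t + 5)/416 - 29*log(t**2 + 1)/2600 + 3*atan(t)/260 - 37/(30*t + 90) + C

Factor the denominator: (t - 3)*(t + 2)*(t + 3)**2*(t + 5)*(t**2 + 1).
Partial-fraction decomposition: -(29*t - 15)/(1300*(t**2 + 1)) + 405/(416*(t + 5)) - 1463/(1800*(t + 3)) + 37/(30*(t + 3)**2) - 3/(25*(t + 2)) - 133/(7200*(t - 3)).
Integrate each term; A/(t−a) gives A·log|t−a|; the (Bt+D)/(t²+p²) term gives a log and an atan.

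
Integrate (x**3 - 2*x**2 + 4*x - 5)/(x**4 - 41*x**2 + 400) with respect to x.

log(x - 5) - 43*log(x - 4)/72 - 13*log(x + 4)/8 + 20*log(x + 5)/9 + C

Factor the denominator: (x - 5)*(x - 4)*(x + 4)*(x + 5).
Partial-fraction decomposition: 20/(9*(x + 5)) - 13/(8*(x + 4)) - 43/(72*(x - 4)) + 1/(x - 5).
Integrate each term: A/(x−a) contributes A·log|x−a|.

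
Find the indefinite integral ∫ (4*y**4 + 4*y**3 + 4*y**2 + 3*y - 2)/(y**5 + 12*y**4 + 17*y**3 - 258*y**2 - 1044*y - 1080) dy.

Factor the denominator: (y - 5)*(y + 2)*(y + 3)*(y + 6)**2.
Partial-fraction decomposition: 109/(198*(y + 6)) - 101/(3*(y + 6)**2) + 241/(72*(y + 3)) - 5/(14*(y + 2)) + 283/(616*(y - 5)).
Integrate each term; A/(y−a) gives A·log|y−a|; A/(y−a)² gives −A/(y−a).

283*log(y - 5)/616 - 5*log(y + 2)/14 + 241*log(y + 3)/72 + 109*log(y + 6)/198 + 101/(3*y + 18) + C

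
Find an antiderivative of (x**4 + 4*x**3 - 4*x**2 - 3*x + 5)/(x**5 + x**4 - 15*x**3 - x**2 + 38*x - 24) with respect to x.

149*log(x - 3)/140 - 49*log(x - 1)/300 + 7*log(x + 2)/30 - 47*log(x + 4)/350 + 1/(10*x - 10) + C

Factor the denominator: (x - 3)*(x - 1)**2*(x + 2)*(x + 4).
Partial-fraction decomposition: -47/(350*(x + 4)) + 7/(30*(x + 2)) - 49/(300*(x - 1)) - 1/(10*(x - 1)**2) + 149/(140*(x - 3)).
Integrate each term; A/(x−a) gives A·log|x−a|; A/(x−a)² gives −A/(x−a).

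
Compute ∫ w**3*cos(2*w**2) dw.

Let u = w², du = 2w dw; rewrite as (1/2)∫ u^1·cos(2u) du.
Now integrate by parts 1 time.

w**2*sin(2*w**2)/4 + cos(2*w**2)/8 + C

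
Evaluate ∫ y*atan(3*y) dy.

Use integration by parts with u = arctan(3*y), dv = y dy.
Then du = 3/(9*y**2 + 1) dy.

y**2*atan(3*y)/2 - y/6 + atan(3*y)/18 + C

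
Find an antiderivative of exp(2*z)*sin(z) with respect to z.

Let I denote the integral. Integrate by parts with u = sin(z), dv = exp(2*z) dz, so v = exp(2*z)/2: I = exp(2*z)*sin(z)/2 − (1/2)·∫ exp(2*z)*cos(z) dz.
Apply parts again with u = cos(z), dv = exp(2*z) dz: ∫ exp(2*z)*cos(z) dz = exp(2*z)*cos(z)/2 + (1/2)·I. Substituting back brings back I: I = exp(2*z)*sin(z)/2 - exp(2*z)*cos(z)/4 − (1/4)·I.
Solving for I: (1 + 1/4)·I equals the remaining terms, so I = (4/5)·(exp(2*z)*sin(z)/2 - exp(2*z)*cos(z)/4).

2*exp(2*z)*sin(z)/5 - exp(2*z)*cos(z)/5 + C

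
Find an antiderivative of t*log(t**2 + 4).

Let u = t**2 + 4, so du = (2*t) dt.
The integral becomes (1/2)·∫ log(u) du; integrate by parts with u′=log(u), dv′=du.

t**2*log(t**2 + 4)/2 - t**2/2 + 2*log(t**2 + 4) + C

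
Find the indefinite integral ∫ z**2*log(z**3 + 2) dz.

z**3*log(z**3 + 2)/3 - z**3/3 + 2*log(z**3 + 2)/3 + C

Let u = z**3 + 2, so du = (3*z**2) dz.
The integral becomes (1/3)·∫ log(u) du; integrate by parts with u′=log(u), dv′=du.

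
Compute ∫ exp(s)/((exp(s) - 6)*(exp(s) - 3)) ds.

log(exp(s) - 6)/3 - log(exp(s) - 3)/3 + C

Let u = e^s, du = e^s ds.
The integral becomes ∫ du/((u-6)(u-3)); decompose into partial fractions.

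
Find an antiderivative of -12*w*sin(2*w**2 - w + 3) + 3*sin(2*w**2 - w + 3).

Let u = 2*w**2 - w + 3, so du = (4*w - 1) dw.
Rewriting, the integral becomes -3·∫ sin(u) du = -3·-cos(u).
Substituting back, u = 2*w**2 - w + 3.

3*cos(2*w**2 - w + 3) + C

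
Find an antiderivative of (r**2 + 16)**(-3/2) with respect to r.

Substitute r = 4·tan(θ), so dr = 4·sec(θ)^2 dθ and the radical becomes sqrt(r**2 + 16) = 4·sec(θ) by the Pythagorean identity.
Integrate the resulting trig expression in θ, then back-substitute tan(θ) = r/4, sec(θ) = sqrt(r**2 + 16)/4 (absorbing any constant into C).

r/(16*sqrt(r**2 + 16)) + C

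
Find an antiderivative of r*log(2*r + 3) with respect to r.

r**2*log(2*r + 3)/2 - r**2/4 + 3*r/4 - 9*log(2*r + 3)/8 + C

Use integration by parts with u = log(2*r + 3), dv = r dr.
Then du = 2/(2*r + 3) dr and v = r**2/2.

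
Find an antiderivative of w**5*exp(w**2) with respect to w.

Let u = w², du = 2w dw; rewrite as (1/2)∫ u^2·exp(1u) du.
Now integrate by parts 2 times.

(w**4 - 2*w**2 + 2)*exp(w**2)/2 + C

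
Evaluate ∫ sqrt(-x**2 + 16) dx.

Substitute x = 4·sin(θ), so dx = 4·cos(θ) dθ and the radical becomes sqrt(-x**2 + 16) = 4·cos(θ) by the Pythagorean identity.
Integrate the resulting trig expression in θ, then back-substitute θ = asin(x/4), sin(θ) = x/4, cos(θ) = sqrt(-x**2 + 16)/4 (absorbing any constant into C).

x*sqrt(-x**2 + 16)/2 + 8*asin(x/4) + C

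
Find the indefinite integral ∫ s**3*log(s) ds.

Use integration by parts with u = log(s), dv = s**3 ds.
Then du = 1/s ds and v = s**4/4.

s**4*log(s)/4 - s**4/16 + C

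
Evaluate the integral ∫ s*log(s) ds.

Use integration by parts with u = log(s), dv = s ds.
Then du = 1/s ds and v = s**2/2.

s**2*log(s)/2 - s**2/4 + C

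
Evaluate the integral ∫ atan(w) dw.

w*atan(w) - log(w**2 + 1)/2 + C

Use integration by parts with u = arctan(w), dv = dw.
Then du = 1/(w**2 + 1) dw.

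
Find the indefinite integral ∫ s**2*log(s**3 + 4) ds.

s**3*log(s**3 + 4)/3 - s**3/3 + 4*log(s**3 + 4)/3 + C

Let u = s**3 + 4, so du = (3*s**2) ds.
The integral becomes (1/3)·∫ log(u) du; integrate by parts with u′=log(u), dv′=du.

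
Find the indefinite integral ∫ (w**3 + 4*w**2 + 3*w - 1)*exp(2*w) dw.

Use integration by parts with u = w**3 + 4*w**2 + 3*w - 1, dv = exp(2*w) dw, so v = exp(2*w)/2.
Apply parts 3 times (tabular method): alternate signs, differentiate u down to 0, integrate dv up.

(4*w**3 + 10*w**2 + 2*w - 5)*exp(2*w)/8 + C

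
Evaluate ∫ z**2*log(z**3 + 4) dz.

Let u = z**3 + 4, so du = (3*z**2) dz.
The integral becomes (1/3)·∫ log(u) du; integrate by parts with u′=log(u), dv′=du.

z**3*log(z**3 + 4)/3 - z**3/3 + 4*log(z**3 + 4)/3 + C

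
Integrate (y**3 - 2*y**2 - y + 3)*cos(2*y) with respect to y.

Use integration by parts with u = y**3 - 2*y**2 - y + 3, dv = cos(2*y) dy, so v = sin(2*y)/2.
Apply parts 3 times (tabular method): alternate signs, differentiate u down to 0, integrate dv up.

y**3*sin(2*y)/2 - y**2*sin(2*y) + 3*y**2*cos(2*y)/4 - 5*y*sin(2*y)/4 - y*cos(2*y) + 2*sin(2*y) - 5*cos(2*y)/8 + C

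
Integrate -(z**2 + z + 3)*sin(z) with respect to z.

z**2*cos(z) - 2*z*sin(z) + z*cos(z) - sin(z) + cos(z) + C

Use integration by parts with u = z**2 + z + 3, dv = -sin(z) dz, so v = cos(z).
Apply parts 2 times (tabular method): alternate signs, differentiate u down to 0, integrate dv up.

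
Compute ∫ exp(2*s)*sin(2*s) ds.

Let I denote the integral. Integrate by parts with u = sin(2*s), dv = exp(2*s) ds, so v = exp(2*s)/2: I = exp(2*s)*sin(2*s)/2 − ∫ exp(2*s)*cos(2*s) ds.
Apply parts again with u = cos(2*s), dv = exp(2*s) ds: ∫ exp(2*s)*cos(2*s) ds = exp(2*s)*cos(2*s)/2 + I. Substituting back brings back I: I = exp(2*s)*sin(2*s)/2 - exp(2*s)*cos(2*s)/2 − I.
Solving for I: (1 + 1)·I equals the remaining terms, so I = (1/2)·(exp(2*s)*sin(2*s)/2 - exp(2*s)*cos(2*s)/2).

exp(2*s)*sin(2*s)/4 - exp(2*s)*cos(2*s)/4 + C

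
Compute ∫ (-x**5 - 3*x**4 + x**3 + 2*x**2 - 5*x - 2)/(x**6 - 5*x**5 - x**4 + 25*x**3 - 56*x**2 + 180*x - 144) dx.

Factor the denominator: (x - 4)*(x - 3)*(x - 1)*(x + 3)*(x**2 + 4).
Partial-fraction decomposition: (29*x - 50)/(130*(x**2 + 4)) - 1/(546*(x + 3)) - 1/(15*(x - 1)) + 229/(78*(x - 3)) - 859/(210*(x - 4)).
Integrate each term; A/(x−a) gives A·log|x−a|; the (Bx+D)/(x²+p²) term gives a log and an atan.

-859*log(x - 4)/210 + 229*log(x - 3)/78 - log(x - 1)/15 - log(x + 3)/546 + 29*log(x**2 + 4)/260 - 5*atan(x/2)/26 + C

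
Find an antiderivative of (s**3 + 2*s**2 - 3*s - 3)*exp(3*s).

Use integration by parts with u = s**3 + 2*s**2 - 3*s - 3, dv = exp(3*s) ds, so v = exp(3*s)/3.
Apply parts 3 times (tabular method): alternate signs, differentiate u down to 0, integrate dv up.

(9*s**3 + 9*s**2 - 33*s - 16)*exp(3*s)/27 + C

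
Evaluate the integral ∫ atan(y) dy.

y*atan(y) - log(y**2 + 1)/2 + C

Use integration by parts with u = arctan(y), dv = dy.
Then du = 1/(y**2 + 1) dy.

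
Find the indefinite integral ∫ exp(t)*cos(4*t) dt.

Let I denote the integral. Integrate by parts with u = cos(4*t), dv = exp(t) dt, so v = exp(t): I = exp(t)*cos(4*t) + 4·∫ exp(t)*sin(4*t) dt.
Apply parts again with u = sin(4*t), dv = exp(t) dt: ∫ exp(t)*sin(4*t) dt = exp(t)*sin(4*t) − 4·I. Substituting back brings back I: I = 4*exp(t)*sin(4*t) + exp(t)*cos(4*t) − 16·I.
Solving for I: (1 + 16)·I equals the remaining terms, so I = (1/17)·(4*exp(t)*sin(4*t) + exp(t)*cos(4*t)).

4*exp(t)*sin(4*t)/17 + exp(t)*cos(4*t)/17 + C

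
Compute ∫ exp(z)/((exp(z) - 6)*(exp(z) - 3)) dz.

log(exp(z) - 6)/3 - log(exp(z) - 3)/3 + C

Let u = e^z, du = e^z dz.
The integral becomes ∫ du/((u-6)(u-3)); decompose into partial fractions.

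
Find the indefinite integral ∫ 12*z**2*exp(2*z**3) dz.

2*exp(2*z**3) + C

Let u = 2*z**3, so du = (6*z**2) dz.
Rewriting, the integral becomes 2·∫ e^u du = 2·e^u.
Substituting back, u = 2*z**3.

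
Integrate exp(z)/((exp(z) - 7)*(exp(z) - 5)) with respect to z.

log(exp(z) - 7)/2 - log(exp(z) - 5)/2 + C

Let u = e^z, du = e^z dz.
The integral becomes ∫ du/((u-7)(u-5)); decompose into partial fractions.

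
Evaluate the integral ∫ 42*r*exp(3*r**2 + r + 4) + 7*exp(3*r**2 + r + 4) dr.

Let u = 3*r**2 + r + 4, so du = (6*r + 1) dr.
Rewriting, the integral becomes 7·∫ e^u du = 7·e^u.
Substituting back, u = 3*r**2 + r + 4.

7*exp(3*r**2 + r + 4) + C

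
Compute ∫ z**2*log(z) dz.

z**3*log(z)/3 - z**3/9 + C

Use integration by parts with u = log(z), dv = z**2 dz.
Then du = 1/z dz and v = z**3/3.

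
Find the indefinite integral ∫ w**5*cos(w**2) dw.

Let u = w², du = 2w dw; rewrite as (1/2)∫ u^2·cos(1u) du.
Now integrate by parts 2 times.

w**4*sin(w**2)/2 + w**2*cos(w**2) - sin(w**2) + C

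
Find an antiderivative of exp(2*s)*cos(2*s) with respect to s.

exp(2*s)*sin(2*s)/4 + exp(2*s)*cos(2*s)/4 + C

Let I denote the integral. Integrate by parts with u = cos(2*s), dv = exp(2*s) ds, so v = exp(2*s)/2: I = exp(2*s)*cos(2*s)/2 + ∫ exp(2*s)*sin(2*s) ds.
Apply parts again with u = sin(2*s), dv = exp(2*s) ds: ∫ exp(2*s)*sin(2*s) ds = exp(2*s)*sin(2*s)/2 − I. Substituting back brings back I: I = exp(2*s)*sin(2*s)/2 + exp(2*s)*cos(2*s)/2 − I.
Solving for I: (1 + 1)·I equals the remaining terms, so I = (1/2)·(exp(2*s)*sin(2*s)/2 + exp(2*s)*cos(2*s)/2).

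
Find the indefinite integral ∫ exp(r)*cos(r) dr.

Let I denote the integral. Integrate by parts with u = cos(r), dv = exp(r) dr, so v = exp(r): I = exp(r)*cos(r) + ∫ exp(r)*sin(r) dr.
Apply parts again with u = sin(r), dv = exp(r) dr: ∫ exp(r)*sin(r) dr = exp(r)*sin(r) − I. Substituting back brings back I: I = exp(r)*sin(r) + exp(r)*cos(r) − I.
Solving for I: (1 + 1)·I equals the remaining terms, so I = (1/2)·(exp(r)*sin(r) + exp(r)*cos(r)).

exp(r)*sin(r)/2 + exp(r)*cos(r)/2 + C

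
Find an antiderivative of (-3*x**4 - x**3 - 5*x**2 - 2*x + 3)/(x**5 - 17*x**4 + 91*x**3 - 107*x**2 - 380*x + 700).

-3901*log(x - 7)/90 + 35233*log(x - 5)/882 + 77*log(x - 2)/180 - 53*log(x + 2)/1764 - 1066/(21*x - 105) + C

Factor the denominator: (x - 7)*(x - 5)**2*(x - 2)*(x + 2).
Partial-fraction decomposition: -53/(1764*(x + 2)) + 77/(180*(x - 2)) + 35233/(882*(x - 5)) + 1066/(21*(x - 5)**2) - 3901/(90*(x - 7)).
Integrate each term; A/(x−a) gives A·log|x−a|; A/(x−a)² gives −A/(x−a).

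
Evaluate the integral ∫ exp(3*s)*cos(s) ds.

Let I denote the integral. Integrate by parts with u = cos(s), dv = exp(3*s) ds, so v = exp(3*s)/3: I = exp(3*s)*cos(s)/3 + (1/3)·∫ exp(3*s)*sin(s) ds.
Apply parts again with u = sin(s), dv = exp(3*s) ds: ∫ exp(3*s)*sin(s) ds = exp(3*s)*sin(s)/3 − (1/3)·I. Substituting back brings back I: I = exp(3*s)*sin(s)/9 + exp(3*s)*cos(s)/3 − (1/9)·I.
Solving for I: (1 + 1/9)·I equals the remaining terms, so I = (9/10)·(exp(3*s)*sin(s)/9 + exp(3*s)*cos(s)/3).

exp(3*s)*sin(s)/10 + 3*exp(3*s)*cos(s)/10 + C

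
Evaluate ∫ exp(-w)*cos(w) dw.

exp(-w)*sin(w)/2 - exp(-w)*cos(w)/2 + C

Let I denote the integral. Integrate by parts with u = cos(w), dv = exp(-w) dw, so v = -exp(-w): I = -exp(-w)*cos(w) − ∫ exp(-w)*sin(w) dw.
Apply parts again with u = sin(w), dv = exp(-w) dw: ∫ exp(-w)*sin(w) dw = -exp(-w)*sin(w) + I. Substituting back brings back I: I = exp(-w)*sin(w) - exp(-w)*cos(w) − I.
Solving for I: (1 + 1)·I equals the remaining terms, so I = (1/2)·(exp(-w)*sin(w) - exp(-w)*cos(w)).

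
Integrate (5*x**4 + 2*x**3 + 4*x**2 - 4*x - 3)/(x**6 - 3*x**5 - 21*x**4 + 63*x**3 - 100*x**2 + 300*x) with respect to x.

Factor the denominator: x*(x - 5)*(x - 3)*(x + 5)*(x**2 + 4).
Partial-fraction decomposition: -(231*x - 100)/(1508*(x**2 + 4)) - 187/(725*(x + 5)) - 10/(13*(x - 3)) + 863/(725*(x - 5)) - 1/(100*x).
Integrate each term; A/(x−a) gives A·log|x−a|; the (Bx+D)/(x²+p²) term gives a log and an atan.

-log(x)/100 + 863*log(x - 5)/725 - 10*log(x - 3)/13 - 187*log(x + 5)/725 - 231*log(x**2 + 4)/3016 + 25*atan(x/2)/754 + C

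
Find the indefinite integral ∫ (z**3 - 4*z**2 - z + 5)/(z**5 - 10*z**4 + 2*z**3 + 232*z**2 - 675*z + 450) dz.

Factor the denominator: (z - 6)*(z - 5)*(z - 3)*(z - 1)*(z + 5).
Partial-fraction decomposition: -43/(1056*(z + 5)) - 1/(240*(z - 1)) - 7/(96*(z - 3)) - 5/(16*(z - 5)) + 71/(165*(z - 6)).
Integrate each term: A/(z−a) contributes A·log|z−a|.

71*log(z - 6)/165 - 5*log(z - 5)/16 - 7*log(z - 3)/96 - log(z - 1)/240 - 43*log(z + 5)/1056 + C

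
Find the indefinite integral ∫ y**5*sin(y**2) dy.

-y**4*cos(y**2)/2 + y**2*sin(y**2) + cos(y**2) + C

Let u = y², du = 2y dy; rewrite as (1/2)∫ u^2·sin(1u) du.
Now integrate by parts 2 times.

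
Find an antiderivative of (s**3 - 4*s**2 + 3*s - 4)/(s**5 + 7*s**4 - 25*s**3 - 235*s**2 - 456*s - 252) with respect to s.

43*log(s - 6)/3276 + log(s + 1)/7 - 17*log(s + 2)/20 + 19*log(s + 3)/18 - 47*log(s + 7)/130 + C

Factor the denominator: (s - 6)*(s + 1)*(s + 2)*(s + 3)*(s + 7).
Partial-fraction decomposition: -47/(130*(s + 7)) + 19/(18*(s + 3)) - 17/(20*(s + 2)) + 1/(7*(s + 1)) + 43/(3276*(s - 6)).
Integrate each term: A/(s−a) contributes A·log|s−a|.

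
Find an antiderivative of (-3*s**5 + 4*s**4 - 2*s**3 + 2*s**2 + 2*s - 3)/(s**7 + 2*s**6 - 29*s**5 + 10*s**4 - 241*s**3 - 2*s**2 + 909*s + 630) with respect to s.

-589*log(s - 5)/3672 + log(s - 2)/81 - 179*log(s + 1)/5400 + 2533*log(s + 7)/9396 - 4357*log(s**2 + 9)/98600 - 6151*atan(s/3)/49300 - 1/(180*s + 180) + C

Factor the denominator: (s - 5)*(s - 2)*(s + 1)**2*(s + 7)*(s**2 + 9).
Partial-fraction decomposition: -(4357*s + 18453)/(49300*(s**2 + 9)) + 2533/(9396*(s + 7)) - 179/(5400*(s + 1)) + 1/(180*(s + 1)**2) + 1/(81*(s - 2)) - 589/(3672*(s - 5)).
Integrate each term; A/(s−a) gives A·log|s−a|; the (Bs+D)/(s²+p²) term gives a log and an atan.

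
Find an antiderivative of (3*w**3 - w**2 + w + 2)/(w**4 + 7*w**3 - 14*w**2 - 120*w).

-log(w)/60 + 91*log(w - 4)/180 - 403*log(w + 5)/45 + 172*log(w + 6)/15 + C

Factor the denominator: w*(w - 4)*(w + 5)*(w + 6).
Partial-fraction decomposition: 172/(15*(w + 6)) - 403/(45*(w + 5)) + 91/(180*(w - 4)) - 1/(60*w).
Integrate each term: A/(w−a) contributes A·log|w−a|.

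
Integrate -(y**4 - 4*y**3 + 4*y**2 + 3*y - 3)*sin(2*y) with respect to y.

y**4*cos(2*y)/2 - y**3*sin(2*y) - 2*y**3*cos(2*y) + 3*y**2*sin(2*y) + y**2*cos(2*y)/2 - y*sin(2*y)/2 + 9*y*cos(2*y)/2 - 9*sin(2*y)/4 - 7*cos(2*y)/4 + C

Use integration by parts with u = y**4 - 4*y**3 + 4*y**2 + 3*y - 3, dv = -sin(2*y) dy, so v = cos(2*y)/2.
Apply parts 4 times (tabular method): alternate signs, differentiate u down to 0, integrate dv up.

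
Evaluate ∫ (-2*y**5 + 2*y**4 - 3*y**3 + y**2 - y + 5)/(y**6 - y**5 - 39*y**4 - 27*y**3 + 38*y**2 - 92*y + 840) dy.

Factor the denominator: (y - 7)*(y - 2)*(y + 3)*(y + 5)*(y**2 + 4).
Partial-fraction decomposition: -3*(2577*y - 4910)/(159848*(y**2 + 4)) - 565/(348*(y + 5)) + 373/(650*(y + 3)) + 7/(200*(y - 2)) - 14897/(15900*(y - 7)).
Integrate each term; A/(y−a) gives A·log|y−a|; the (By+D)/(y²+p²) term gives a log and an atan.

-14897*log(y - 7)/15900 + 7*log(y - 2)/200 + 373*log(y + 3)/650 - 565*log(y + 5)/348 - 7731*log(y**2 + 4)/319696 + 7365*atan(y/2)/159848 + C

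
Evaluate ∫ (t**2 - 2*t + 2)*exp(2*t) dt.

(2*t**2 - 6*t + 7)*exp(2*t)/4 + C

Use integration by parts with u = t**2 - 2*t + 2, dv = exp(2*t) dt, so v = exp(2*t)/2.
Apply parts 2 times (tabular method): alternate signs, differentiate u down to 0, integrate dv up.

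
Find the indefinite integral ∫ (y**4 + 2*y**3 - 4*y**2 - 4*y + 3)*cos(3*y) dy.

Use integration by parts with u = y**4 + 2*y**3 - 4*y**2 - 4*y + 3, dv = cos(3*y) dy, so v = sin(3*y)/3.
Apply parts 4 times (tabular method): alternate signs, differentiate u down to 0, integrate dv up.

y**4*sin(3*y)/3 + 2*y**3*sin(3*y)/3 + 4*y**3*cos(3*y)/9 - 16*y**2*sin(3*y)/9 + 2*y**2*cos(3*y)/3 - 16*y*sin(3*y)/9 - 32*y*cos(3*y)/27 + 113*sin(3*y)/81 - 16*cos(3*y)/27 + C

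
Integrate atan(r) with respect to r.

r*atan(r) - log(r**2 + 1)/2 + C

Use integration by parts with u = arctan(r), dv = dr.
Then du = 1/(r**2 + 1) dr.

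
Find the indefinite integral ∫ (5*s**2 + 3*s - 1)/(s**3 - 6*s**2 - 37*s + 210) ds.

Factor the denominator: (s - 7)*(s - 5)*(s + 6).
Partial-fraction decomposition: 161/(143*(s + 6)) - 139/(22*(s - 5)) + 265/(26*(s - 7)).
Integrate each term: A/(s−a) contributes A·log|s−a|.

265*log(s - 7)/26 - 139*log(s - 5)/22 + 161*log(s + 6)/143 + C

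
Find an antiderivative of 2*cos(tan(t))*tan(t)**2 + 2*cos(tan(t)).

2*sin(tan(t)) + C

Let u = tan(t), so du = (tan(t)**2 + 1) dt.
Rewriting, the integral becomes 2·∫ cos(u) du = 2·sin(u).
Substituting back, u = tan(t).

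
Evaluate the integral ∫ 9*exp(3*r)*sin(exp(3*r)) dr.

Let u = exp(3*r), so du = (3*exp(3*r)) dr.
Rewriting, the integral becomes 3·∫ sin(u) du = 3·-cos(u).
Substituting back, u = exp(3*r).

-3*cos(exp(3*r)) + C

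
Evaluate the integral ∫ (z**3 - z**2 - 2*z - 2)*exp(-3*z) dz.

Use integration by parts with u = z**3 - z**2 - 2*z - 2, dv = exp(-3*z) dz, so v = -exp(-3*z)/3.
Apply parts 3 times (tabular method): alternate signs, differentiate u down to 0, integrate dv up.

(-3*z**3 + 6*z + 8)*exp(-3*z)/9 + C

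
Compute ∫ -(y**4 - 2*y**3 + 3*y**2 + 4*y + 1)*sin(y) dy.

Use integration by parts with u = y**4 - 2*y**3 + 3*y**2 + 4*y + 1, dv = -sin(y) dy, so v = cos(y).
Apply parts 4 times (tabular method): alternate signs, differentiate u down to 0, integrate dv up.

y**4*cos(y) - 4*y**3*sin(y) - 2*y**3*cos(y) + 6*y**2*sin(y) - 9*y**2*cos(y) + 18*y*sin(y) + 16*y*cos(y) - 16*sin(y) + 19*cos(y) + C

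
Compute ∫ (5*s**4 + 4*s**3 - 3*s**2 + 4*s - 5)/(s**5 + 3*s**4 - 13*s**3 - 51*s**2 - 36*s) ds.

Factor the denominator: s*(s - 4)*(s + 1)*(s + 3)**2.
Partial-fraction decomposition: 6847/(1764*(s + 3)) - 253/(42*(s + 3)**2) - 11/(20*(s + 1)) + 1499/(980*(s - 4)) + 5/(36*s).
Integrate each term; A/(s−a) gives A·log|s−a|; A/(s−a)² gives −A/(s−a).

5*log(s)/36 + 1499*log(s - 4)/980 - 11*log(s + 1)/20 + 6847*log(s + 3)/1764 + 253/(42*s + 126) + C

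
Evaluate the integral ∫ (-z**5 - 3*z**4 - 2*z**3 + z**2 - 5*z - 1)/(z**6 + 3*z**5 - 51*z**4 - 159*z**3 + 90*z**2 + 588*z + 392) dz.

Factor the denominator: (z - 7)*(z - 2)*(z + 1)*(z + 2)**2*(z + 7).
Partial-fraction decomposition: -10373/(18900*(z + 7)) + 343/(32400*(z + 2)) - 13/(180*(z + 2)**2) + 5/(144*(z + 1)) + 103/(2160*(z - 2)) - 24683/(45360*(z - 7)).
Integrate each term; A/(z−a) gives A·log|z−a|; A/(z−a)² gives −A/(z−a).

-24683*log(z - 7)/45360 + 103*log(z - 2)/2160 + 5*log(z + 1)/144 + 343*log(z + 2)/32400 - 10373*log(z + 7)/18900 + 13/(180*z + 360) + C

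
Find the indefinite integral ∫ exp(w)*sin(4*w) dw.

Let I denote the integral. Integrate by parts with u = sin(4*w), dv = exp(w) dw, so v = exp(w): I = exp(w)*sin(4*w) − 4·∫ exp(w)*cos(4*w) dw.
Apply parts again with u = cos(4*w), dv = exp(w) dw: ∫ exp(w)*cos(4*w) dw = exp(w)*cos(4*w) + 4·I. Substituting back brings back I: I = exp(w)*sin(4*w) - 4*exp(w)*cos(4*w) − 16·I.
Solving for I: (1 + 16)·I equals the remaining terms, so I = (1/17)·(exp(w)*sin(4*w) - 4*exp(w)*cos(4*w)).

exp(w)*sin(4*w)/17 - 4*exp(w)*cos(4*w)/17 + C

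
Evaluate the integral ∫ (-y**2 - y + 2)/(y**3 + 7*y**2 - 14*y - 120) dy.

-log(y - 4)/5 + 2*log(y + 5) - 14*log(y + 6)/5 + C

Factor the denominator: (y - 4)*(y + 5)*(y + 6).
Partial-fraction decomposition: -14/(5*(y + 6)) + 2/(y + 5) - 1/(5*(y - 4)).
Integrate each term: A/(y−a) contributes A·log|y−a|.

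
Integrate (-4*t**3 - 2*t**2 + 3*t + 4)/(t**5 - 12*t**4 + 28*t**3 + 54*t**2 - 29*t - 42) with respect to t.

Factor the denominator: (t - 7)*(t - 6)*(t - 1)*(t + 1)**2.
Partial-fraction decomposition: 151/(6272*(t + 1)) - 3/(112*(t + 1)**2) + 1/(120*(t - 1)) + 914/(245*(t - 6)) - 1445/(384*(t - 7)).
Integrate each term; A/(t−a) gives A·log|t−a|; A/(t−a)² gives −A/(t−a).

-1445*log(t - 7)/384 + 914*log(t - 6)/245 + log(t - 1)/120 + 151*log(t + 1)/6272 + 3/(112*t + 112) + C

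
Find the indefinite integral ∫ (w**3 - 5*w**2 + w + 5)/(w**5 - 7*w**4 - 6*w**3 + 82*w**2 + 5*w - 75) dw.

247*log(w - 5)/2304 + log(w - 1)/64 + log(w + 1)/72 - 35*log(w + 3)/256 - 5/(96*w - 480) + C

Factor the denominator: (w - 5)**2*(w - 1)*(w + 1)*(w + 3).
Partial-fraction decomposition: -35/(256*(w + 3)) + 1/(72*(w + 1)) + 1/(64*(w - 1)) + 247/(2304*(w - 5)) + 5/(96*(w - 5)**2).
Integrate each term; A/(w−a) gives A·log|w−a|; A/(w−a)² gives −A/(w−a).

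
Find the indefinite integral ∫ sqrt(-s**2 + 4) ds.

s*sqrt(-s**2 + 4)/2 + 2*asin(s/2) + C

Substitute s = 2·sin(θ), so ds = 2·cos(θ) dθ and the radical becomes sqrt(-s**2 + 4) = 2·cos(θ) by the Pythagorean identity.
Integrate the resulting trig expression in θ, then back-substitute θ = asin(s/2), sin(θ) = s/2, cos(θ) = sqrt(-s**2 + 4)/2 (absorbing any constant into C).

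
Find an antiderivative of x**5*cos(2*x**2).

x**4*sin(2*x**2)/4 + x**2*cos(2*x**2)/4 - sin(2*x**2)/8 + C

Let u = x², du = 2x dx; rewrite as (1/2)∫ u^2·cos(2u) du.
Now integrate by parts 2 times.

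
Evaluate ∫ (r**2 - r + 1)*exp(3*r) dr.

(9*r**2 - 15*r + 14)*exp(3*r)/27 + C

Use integration by parts with u = r**2 - r + 1, dv = exp(3*r) dr, so v = exp(3*r)/3.
Apply parts 2 times (tabular method): alternate signs, differentiate u down to 0, integrate dv up.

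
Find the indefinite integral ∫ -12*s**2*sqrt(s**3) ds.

Let u = s**3, so du = (3*s**2) ds.
Rewriting, the integral becomes -4·∫ √u du = -4·(2/3)u^(3/2).
Substituting back, u = s**3.

-8*(s**3)**(3/2)/3 + C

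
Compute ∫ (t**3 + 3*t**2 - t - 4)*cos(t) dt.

Use integration by parts with u = t**3 + 3*t**2 - t - 4, dv = cos(t) dt, so v = sin(t).
Apply parts 3 times (tabular method): alternate signs, differentiate u down to 0, integrate dv up.

t**3*sin(t) + 3*t**2*sin(t) + 3*t**2*cos(t) - 7*t*sin(t) + 6*t*cos(t) - 10*sin(t) - 7*cos(t) + C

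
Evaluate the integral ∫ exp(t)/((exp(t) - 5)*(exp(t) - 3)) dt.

log(exp(t) - 5)/2 - log(exp(t) - 3)/2 + C

Let u = e^t, du = e^t dt.
The integral becomes ∫ du/((u-5)(u-3)); decompose into partial fractions.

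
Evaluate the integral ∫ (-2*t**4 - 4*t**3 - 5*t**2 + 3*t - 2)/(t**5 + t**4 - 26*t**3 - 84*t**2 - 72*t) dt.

log(t)/36 - 905*log(t - 6)/864 + 99*log(t + 2)/32 - 110*log(t + 3)/27 + 7/(4*t + 8) + C

Factor the denominator: t*(t - 6)*(t + 2)**2*(t + 3).
Partial-fraction decomposition: -110/(27*(t + 3)) + 99/(32*(t + 2)) - 7/(4*(t + 2)**2) - 905/(864*(t - 6)) + 1/(36*t).
Integrate each term; A/(t−a) gives A·log|t−a|; A/(t−a)² gives −A/(t−a).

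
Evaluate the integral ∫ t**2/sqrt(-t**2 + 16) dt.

-t*sqrt(-t**2 + 16)/2 + 8*asin(t/4) + C

Substitute t = 4·sin(θ), so dt = 4·cos(θ) dθ and the radical becomes sqrt(-t**2 + 16) = 4·cos(θ) by the Pythagorean identity.
Integrate the resulting trig expression in θ, then back-substitute θ = asin(t/4), sin(θ) = t/4, cos(θ) = sqrt(-t**2 + 16)/4 (absorbing any constant into C).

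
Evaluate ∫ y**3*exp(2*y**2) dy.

(2*y**2 - 1)*exp(2*y**2)/8 + C

Let u = y², du = 2y dy; rewrite as (1/2)∫ u^1·exp(2u) du.
Now integrate by parts 1 time.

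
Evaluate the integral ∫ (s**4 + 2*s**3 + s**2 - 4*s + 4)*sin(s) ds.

Use integration by parts with u = s**4 + 2*s**3 + s**2 - 4*s + 4, dv = sin(s) ds, so v = -cos(s).
Apply parts 4 times (tabular method): alternate signs, differentiate u down to 0, integrate dv up.

-s**4*cos(s) + 4*s**3*sin(s) - 2*s**3*cos(s) + 6*s**2*sin(s) + 11*s**2*cos(s) - 22*s*sin(s) + 16*s*cos(s) - 16*sin(s) - 26*cos(s) + C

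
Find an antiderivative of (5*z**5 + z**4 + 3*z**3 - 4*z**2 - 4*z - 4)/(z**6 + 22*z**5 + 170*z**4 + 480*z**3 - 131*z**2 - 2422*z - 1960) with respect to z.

86*log(z - 2)/5103 + 11*log(z + 1)/1296 - 2554*log(z + 4)/81 + 15459*log(z + 5)/112 - 74009*log(z + 7)/729 + 82835/(324*z + 2268) + C

Factor the denominator: (z - 2)*(z + 1)*(z + 4)*(z + 5)*(z + 7)**2.
Partial-fraction decomposition: -74009/(729*(z + 7)) - 82835/(324*(z + 7)**2) + 15459/(112*(z + 5)) - 2554/(81*(z + 4)) + 11/(1296*(z + 1)) + 86/(5103*(z - 2)).
Integrate each term; A/(z−a) gives A·log|z−a|; A/(z−a)² gives −A/(z−a).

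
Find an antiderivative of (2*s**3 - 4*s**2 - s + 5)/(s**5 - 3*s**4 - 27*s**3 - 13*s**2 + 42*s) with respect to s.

Factor the denominator: s*(s - 7)*(s - 1)*(s + 2)*(s + 3).
Partial-fraction decomposition: -41/(60*(s + 3)) + 25/(54*(s + 2)) - 1/(36*(s - 1)) + 122/(945*(s - 7)) + 5/(42*s).
Integrate each term: A/(s−a) contributes A·log|s−a|.

5*log(s)/42 + 122*log(s - 7)/945 - log(s - 1)/36 + 25*log(s + 2)/54 - 41*log(s + 3)/60 + C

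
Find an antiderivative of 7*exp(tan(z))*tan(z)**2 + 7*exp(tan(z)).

Let u = tan(z), so du = (tan(z)**2 + 1) dz.
Rewriting, the integral becomes 7·∫ e^u du = 7·e^u.
Substituting back, u = tan(z).

7*exp(tan(z)) + C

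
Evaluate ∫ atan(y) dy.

Use integration by parts with u = arctan(y), dv = dy.
Then du = 1/(y**2 + 1) dy.

y*atan(y) - log(y**2 + 1)/2 + C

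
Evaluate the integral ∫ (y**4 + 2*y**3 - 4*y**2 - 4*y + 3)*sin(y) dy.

-y**4*cos(y) + 4*y**3*sin(y) - 2*y**3*cos(y) + 6*y**2*sin(y) + 16*y**2*cos(y) - 32*y*sin(y) + 16*y*cos(y) - 16*sin(y) - 35*cos(y) + C

Use integration by parts with u = y**4 + 2*y**3 - 4*y**2 - 4*y + 3, dv = sin(y) dy, so v = -cos(y).
Apply parts 4 times (tabular method): alternate signs, differentiate u down to 0, integrate dv up.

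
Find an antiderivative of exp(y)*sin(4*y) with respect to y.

exp(y)*sin(4*y)/17 - 4*exp(y)*cos(4*y)/17 + C

Let I denote the integral. Integrate by parts with u = sin(4*y), dv = exp(y) dy, so v = exp(y): I = exp(y)*sin(4*y) − 4·∫ exp(y)*cos(4*y) dy.
Apply parts again with u = cos(4*y), dv = exp(y) dy: ∫ exp(y)*cos(4*y) dy = exp(y)*cos(4*y) + 4·I. Substituting back brings back I: I = exp(y)*sin(4*y) - 4*exp(y)*cos(4*y) − 16·I.
Solving for I: (1 + 16)·I equals the remaining terms, so I = (1/17)·(exp(y)*sin(4*y) - 4*exp(y)*cos(4*y)).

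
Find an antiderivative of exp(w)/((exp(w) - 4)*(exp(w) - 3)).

log(exp(w) - 4) - log(exp(w) - 3) + C

Let u = e^w, du = e^w dw.
The integral becomes ∫ du/((u-4)(u-3)); decompose into partial fractions.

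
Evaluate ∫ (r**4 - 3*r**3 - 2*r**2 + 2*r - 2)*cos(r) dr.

r**4*sin(r) - 3*r**3*sin(r) + 4*r**3*cos(r) - 14*r**2*sin(r) - 9*r**2*cos(r) + 20*r*sin(r) - 28*r*cos(r) + 26*sin(r) + 20*cos(r) + C

Use integration by parts with u = r**4 - 3*r**3 - 2*r**2 + 2*r - 2, dv = cos(r) dr, so v = sin(r).
Apply parts 4 times (tabular method): alternate signs, differentiate u down to 0, integrate dv up.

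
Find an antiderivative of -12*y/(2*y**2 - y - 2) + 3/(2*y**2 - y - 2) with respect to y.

Let u = 2*y**2 - y - 2, so du = (4*y - 1) dy.
Rewriting, the integral becomes -3·∫ 1/u du = -3·log(u).
Substituting back, u = 2*y**2 - y - 2.

-3*log(2*y**2 - y - 2) + C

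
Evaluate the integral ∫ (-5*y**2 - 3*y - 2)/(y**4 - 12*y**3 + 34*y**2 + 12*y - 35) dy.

-67*log(y - 7)/24 + 71*log(y - 5)/24 - 5*log(y - 1)/24 + log(y + 1)/24 + C

Factor the denominator: (y - 7)*(y - 5)*(y - 1)*(y + 1).
Partial-fraction decomposition: 1/(24*(y + 1)) - 5/(24*(y - 1)) + 71/(24*(y - 5)) - 67/(24*(y - 7)).
Integrate each term: A/(y−a) contributes A·log|y−a|.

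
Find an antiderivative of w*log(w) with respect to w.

Use integration by parts with u = log(w), dv = w dw.
Then du = 1/w dw and v = w**2/2.

w**2*log(w)/2 - w**2/4 + C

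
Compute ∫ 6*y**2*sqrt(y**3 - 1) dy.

4*(y**3 - 1)**(3/2)/3 + C

Let u = y**3 - 1, so du = (3*y**2) dy.
Rewriting, the integral becomes 2·∫ √u du = 2·(2/3)u^(3/2).
Substituting back, u = y**3 - 1.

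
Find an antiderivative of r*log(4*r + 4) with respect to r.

Use integration by parts with u = log(4*r + 4), dv = r dr.
Then du = 4/(4*r + 4) dr and v = r**2/2.

r**2*log(4*r + 4)/2 - r**2/4 + r/2 - log(r + 1)/2 + C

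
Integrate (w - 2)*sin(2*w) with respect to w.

-w*cos(2*w)/2 + sin(2*w)/4 + cos(2*w) + C

Use integration by parts with u = w - 2, dv = sin(2*w) dw, so v = -cos(2*w)/2.
Apply parts 1 times (tabular method): alternate signs, differentiate u down to 0, integrate dv up.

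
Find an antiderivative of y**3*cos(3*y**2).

Let u = y², du = 2y dy; rewrite as (1/2)∫ u^1·cos(3u) du.
Now integrate by parts 1 time.

y**2*sin(3*y**2)/6 + cos(3*y**2)/18 + C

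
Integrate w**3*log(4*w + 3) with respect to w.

Use integration by parts with u = log(4*w + 3), dv = w**3 dw.
Then du = 4/(4*w + 3) dw and v = w**4/4.

w**4*log(4*w + 3)/4 - w**4/16 + w**3/16 - 9*w**2/128 + 27*w/256 - 81*log(4*w + 3)/1024 + C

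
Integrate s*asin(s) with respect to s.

s**2*asin(s)/2 + s*sqrt(-s**2 + 1)/4 - asin(s)/4 + C

Use integration by parts with u = arcsin(s), dv = s ds.
Then du = 1/sqrt(-s**2 + 1) ds.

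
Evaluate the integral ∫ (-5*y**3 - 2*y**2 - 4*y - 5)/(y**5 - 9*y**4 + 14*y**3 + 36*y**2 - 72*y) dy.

Factor the denominator: y*(y - 6)*(y - 3)*(y - 2)*(y + 2).
Partial-fraction decomposition: 7/(64*(y + 2)) - 61/(32*(y - 2)) + 34/(9*(y - 3)) - 1181/(576*(y - 6)) + 5/(72*y).
Integrate each term: A/(y−a) contributes A·log|y−a|.

5*log(y)/72 - 1181*log(y - 6)/576 + 34*log(y - 3)/9 - 61*log(y - 2)/32 + 7*log(y + 2)/64 + C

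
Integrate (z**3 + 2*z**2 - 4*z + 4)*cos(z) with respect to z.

Use integration by parts with u = z**3 + 2*z**2 - 4*z + 4, dv = cos(z) dz, so v = sin(z).
Apply parts 3 times (tabular method): alternate signs, differentiate u down to 0, integrate dv up.

z**3*sin(z) + 2*z**2*sin(z) + 3*z**2*cos(z) - 10*z*sin(z) + 4*z*cos(z) - 10*cos(z) + C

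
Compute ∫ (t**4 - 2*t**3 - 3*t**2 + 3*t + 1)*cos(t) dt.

Use integration by parts with u = t**4 - 2*t**3 - 3*t**2 + 3*t + 1, dv = cos(t) dt, so v = sin(t).
Apply parts 4 times (tabular method): alternate signs, differentiate u down to 0, integrate dv up.

t**4*sin(t) - 2*t**3*sin(t) + 4*t**3*cos(t) - 15*t**2*sin(t) - 6*t**2*cos(t) + 15*t*sin(t) - 30*t*cos(t) + 31*sin(t) + 15*cos(t) + C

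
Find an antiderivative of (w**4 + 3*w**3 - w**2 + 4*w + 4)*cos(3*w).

Use integration by parts with u = w**4 + 3*w**3 - w**2 + 4*w + 4, dv = cos(3*w) dw, so v = sin(3*w)/3.
Apply parts 4 times (tabular method): alternate signs, differentiate u down to 0, integrate dv up.

w**4*sin(3*w)/3 + w**3*sin(3*w) + 4*w**3*cos(3*w)/9 - 7*w**2*sin(3*w)/9 + w**2*cos(3*w) + 2*w*sin(3*w)/3 - 14*w*cos(3*w)/27 + 122*sin(3*w)/81 + 2*cos(3*w)/9 + C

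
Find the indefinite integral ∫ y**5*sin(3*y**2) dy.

-y**4*cos(3*y**2)/6 + y**2*sin(3*y**2)/9 + cos(3*y**2)/27 + C

Let u = y², du = 2y dy; rewrite as (1/2)∫ u^2·sin(3u) du.
Now integrate by parts 2 times.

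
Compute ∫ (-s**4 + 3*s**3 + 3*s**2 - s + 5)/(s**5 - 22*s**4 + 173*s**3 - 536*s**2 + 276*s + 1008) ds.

-409*log(s - 7)/8 + 9775*log(s - 6)/196 + log(s - 4)/4 + log(s + 1)/392 - 541/(14*s - 84) + C

Factor the denominator: (s - 7)*(s - 6)**2*(s - 4)*(s + 1).
Partial-fraction decomposition: 1/(392*(s + 1)) + 1/(4*(s - 4)) + 9775/(196*(s - 6)) + 541/(14*(s - 6)**2) - 409/(8*(s - 7)).
Integrate each term; A/(s−a) gives A·log|s−a|; A/(s−a)² gives −A/(s−a).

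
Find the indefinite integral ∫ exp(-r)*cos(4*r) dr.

Let I denote the integral. Integrate by parts with u = cos(4*r), dv = exp(-r) dr, so v = -exp(-r): I = -exp(-r)*cos(4*r) − 4·∫ exp(-r)*sin(4*r) dr.
Apply parts again with u = sin(4*r), dv = exp(-r) dr: ∫ exp(-r)*sin(4*r) dr = -exp(-r)*sin(4*r) + 4·I. Substituting back brings back I: I = 4*exp(-r)*sin(4*r) - exp(-r)*cos(4*r) − 16·I.
Solving for I: (1 + 16)·I equals the remaining terms, so I = (1/17)·(4*exp(-r)*sin(4*r) - exp(-r)*cos(4*r)).

4*exp(-r)*sin(4*r)/17 - exp(-r)*cos(4*r)/17 + C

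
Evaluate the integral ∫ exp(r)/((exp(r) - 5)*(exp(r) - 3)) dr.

Let u = e^r, du = e^r dr.
The integral becomes ∫ du/((u-3)(u-5)); decompose into partial fractions.

log(exp(r) - 5)/2 - log(exp(r) - 3)/2 + C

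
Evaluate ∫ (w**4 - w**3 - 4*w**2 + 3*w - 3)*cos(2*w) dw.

Use integration by parts with u = w**4 - w**3 - 4*w**2 + 3*w - 3, dv = cos(2*w) dw, so v = sin(2*w)/2.
Apply parts 4 times (tabular method): alternate signs, differentiate u down to 0, integrate dv up.

w**4*sin(2*w)/2 - w**3*sin(2*w)/2 + w**3*cos(2*w) - 7*w**2*sin(2*w)/2 - 3*w**2*cos(2*w)/4 + 9*w*sin(2*w)/4 - 7*w*cos(2*w)/2 + sin(2*w)/4 + 9*cos(2*w)/8 + C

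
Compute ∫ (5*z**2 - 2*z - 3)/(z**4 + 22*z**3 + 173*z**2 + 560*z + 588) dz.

21*log(z + 2)/100 - 189*log(z + 6)/4 + 1176*log(z + 7)/25 - 256/(5*z + 35) + C

Factor the denominator: (z + 2)*(z + 6)*(z + 7)**2.
Partial-fraction decomposition: 1176/(25*(z + 7)) + 256/(5*(z + 7)**2) - 189/(4*(z + 6)) + 21/(100*(z + 2)).
Integrate each term; A/(z−a) gives A·log|z−a|; A/(z−a)² gives −A/(z−a).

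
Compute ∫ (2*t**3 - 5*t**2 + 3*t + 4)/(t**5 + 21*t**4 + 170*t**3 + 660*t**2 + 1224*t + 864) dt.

Factor the denominator: (t + 2)*(t + 3)*(t + 4)*(t + 6)**2.
Partial-fraction decomposition: 2395/(144*(t + 6)) + 313/(12*(t + 6)**2) - 27/(t + 4) + 104/(9*(t + 3)) - 19/(16*(t + 2)).
Integrate each term; A/(t−a) gives A·log|t−a|; A/(t−a)² gives −A/(t−a).

-19*log(t + 2)/16 + 104*log(t + 3)/9 - 27*log(t + 4) + 2395*log(t + 6)/144 - 313/(12*t + 72) + C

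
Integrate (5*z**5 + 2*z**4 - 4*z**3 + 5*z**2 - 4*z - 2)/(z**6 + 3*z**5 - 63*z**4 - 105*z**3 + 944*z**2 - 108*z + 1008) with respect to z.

20381*log(z - 6)/5772 - 2719*log(z - 4)/1870 - 17611*log(z + 6)/2220 + 7759*log(z + 7)/715 + 13*log(z**2 + 1)/6290 - 16*atan(z)/3145 + C

Factor the denominator: (z - 6)*(z - 4)*(z + 6)*(z + 7)*(z**2 + 1).
Partial-fraction decomposition: (13*z - 16)/(3145*(z**2 + 1)) + 7759/(715*(z + 7)) - 17611/(2220*(z + 6)) - 2719/(1870*(z - 4)) + 20381/(5772*(z - 6)).
Integrate each term; A/(z−a) gives A·log|z−a|; the (Bz+D)/(z²+p²) term gives a log and an atan.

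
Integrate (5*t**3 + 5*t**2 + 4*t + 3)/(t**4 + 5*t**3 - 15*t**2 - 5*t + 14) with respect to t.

Factor the denominator: (t - 2)*(t - 1)*(t + 1)*(t + 7).
Partial-fraction decomposition: 1495/(432*(t + 7)) - 1/(36*(t + 1)) - 17/(16*(t - 1)) + 71/(27*(t - 2)).
Integrate each term: A/(t−a) contributes A·log|t−a|.

71*log(t - 2)/27 - 17*log(t - 1)/16 - log(t + 1)/36 + 1495*log(t + 7)/432 + C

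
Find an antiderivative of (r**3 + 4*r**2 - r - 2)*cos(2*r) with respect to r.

r**3*sin(2*r)/2 + 2*r**2*sin(2*r) + 3*r**2*cos(2*r)/4 - 5*r*sin(2*r)/4 + 2*r*cos(2*r) - 2*sin(2*r) - 5*cos(2*r)/8 + C

Use integration by parts with u = r**3 + 4*r**2 - r - 2, dv = cos(2*r) dr, so v = sin(2*r)/2.
Apply parts 3 times (tabular method): alternate signs, differentiate u down to 0, integrate dv up.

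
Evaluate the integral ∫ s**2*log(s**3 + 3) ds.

Let u = s**3 + 3, so du = (3*s**2) ds.
The integral becomes (1/3)·∫ log(u) du; integrate by parts with u′=log(u), dv′=du.

s**3*log(s**3 + 3)/3 - s**3/3 + log(s**3 + 3) + C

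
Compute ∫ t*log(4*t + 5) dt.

Use integration by parts with u = log(4*t + 5), dv = t dt.
Then du = 4/(4*t + 5) dt and v = t**2/2.

t**2*log(4*t + 5)/2 - t**2/4 + 5*t/8 - 25*log(4*t + 5)/32 + C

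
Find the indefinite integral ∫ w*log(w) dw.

Use integration by parts with u = log(w), dv = w dw.
Then du = 1/w dw and v = w**2/2.

w**2*log(w)/2 - w**2/4 + C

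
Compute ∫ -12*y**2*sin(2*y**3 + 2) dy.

2*cos(2*y**3 + 2) + C

Let u = 2*y**3 + 2, so du = (6*y**2) dy.
Rewriting, the integral becomes -2·∫ sin(u) du = -2·-cos(u).
Substituting back, u = 2*y**3 + 2.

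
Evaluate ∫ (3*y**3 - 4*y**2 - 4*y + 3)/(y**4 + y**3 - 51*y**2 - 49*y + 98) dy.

202*log(y - 7)/189 + log(y - 1)/72 - 29*log(y + 2)/135 + 597*log(y + 7)/280 + C

Factor the denominator: (y - 7)*(y - 1)*(y + 2)*(y + 7).
Partial-fraction decomposition: 597/(280*(y + 7)) - 29/(135*(y + 2)) + 1/(72*(y - 1)) + 202/(189*(y - 7)).
Integrate each term: A/(y−a) contributes A·log|y−a|.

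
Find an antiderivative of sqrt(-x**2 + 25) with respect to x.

Substitute x = 5·sin(θ), so dx = 5·cos(θ) dθ and the radical becomes sqrt(-x**2 + 25) = 5·cos(θ) by the Pythagorean identity.
Integrate the resulting trig expression in θ, then back-substitute θ = asin(x/5), sin(θ) = x/5, cos(θ) = sqrt(-x**2 + 25)/5 (absorbing any constant into C).

x*sqrt(-x**2 + 25)/2 + 25*asin(x/5)/2 + C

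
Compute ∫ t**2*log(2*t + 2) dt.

t**3*log(2*t + 2)/3 - t**3/9 + t**2/6 - t/3 + log(t + 1)/3 + C

Use integration by parts with u = log(2*t + 2), dv = t**2 dt.
Then du = 2/(2*t + 2) dt and v = t**3/3.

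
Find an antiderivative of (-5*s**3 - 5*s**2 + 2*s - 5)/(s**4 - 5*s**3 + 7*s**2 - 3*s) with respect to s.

5*log(s)/3 - 179*log(s - 3)/12 + 33*log(s - 1)/4 - 13/(2*s - 2) + C

Factor the denominator: s*(s - 3)*(s - 1)**2.
Partial-fraction decomposition: 33/(4*(s - 1)) + 13/(2*(s - 1)**2) - 179/(12*(s - 3)) + 5/(3*s).
Integrate each term; A/(s−a) gives A·log|s−a|; A/(s−a)² gives −A/(s−a).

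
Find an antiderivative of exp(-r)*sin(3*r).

Let I denote the integral. Integrate by parts with u = sin(3*r), dv = exp(-r) dr, so v = -exp(-r): I = -exp(-r)*sin(3*r) + 3·∫ exp(-r)*cos(3*r) dr.
Apply parts again with u = cos(3*r), dv = exp(-r) dr: ∫ exp(-r)*cos(3*r) dr = -exp(-r)*cos(3*r) − 3·I. Substituting back brings back I: I = -exp(-r)*sin(3*r) - 3*exp(-r)*cos(3*r) − 9·I.
Solving for I: (1 + 9)·I equals the remaining terms, so I = (1/10)·(-exp(-r)*sin(3*r) - 3*exp(-r)*cos(3*r)).

-exp(-r)*sin(3*r)/10 - 3*exp(-r)*cos(3*r)/10 + C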